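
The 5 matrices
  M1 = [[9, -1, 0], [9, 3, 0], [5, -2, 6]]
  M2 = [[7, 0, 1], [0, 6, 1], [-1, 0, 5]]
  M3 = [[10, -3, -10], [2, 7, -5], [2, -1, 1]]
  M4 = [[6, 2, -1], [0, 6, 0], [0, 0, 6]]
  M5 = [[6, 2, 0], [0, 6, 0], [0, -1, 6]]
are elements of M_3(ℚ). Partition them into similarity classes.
2 classes: {M1, M2, M3}, {M4, M5}

Characteristic polynomials: χ_{M1} = (x - 6)^3, χ_{M2} = (x - 6)^3, χ_{M3} = (x - 6)^3, χ_{M4} = (x - 6)^3, χ_{M5} = (x - 6)^3.

{M1, M2, M3}: invariant factors (x - 6)^3.

{M4, M5}: invariant factors x - 6, (x - 6)^2.

Matrices are similar if and only if their invariant-factor lists agree; the partition into similarity classes is {M1, M2, M3}, {M4, M5}.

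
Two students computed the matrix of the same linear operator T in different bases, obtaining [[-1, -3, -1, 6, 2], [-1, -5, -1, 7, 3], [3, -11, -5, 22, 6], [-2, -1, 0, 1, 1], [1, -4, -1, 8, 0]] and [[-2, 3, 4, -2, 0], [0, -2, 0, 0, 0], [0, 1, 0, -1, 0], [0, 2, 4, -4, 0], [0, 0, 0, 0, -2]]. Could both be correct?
Both have characteristic polynomial (x + 2)^5, but the minimal polynomial of A is (x + 2)^3 while the minimal polynomial of B is (x + 2)^2. The minimal polynomial is a similarity invariant, so A and B are not similar.

No.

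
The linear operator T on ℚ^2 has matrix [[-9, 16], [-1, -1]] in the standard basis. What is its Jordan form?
J = [[-5, 1], [0, -5]]

The characteristic polynomial is det(xI - A) = (x + 5)^2, so the eigenvalues are -5 (algebraic multiplicity 2).

For λ = -5: rank(A + 5I) = 1, rank((A + 5I)^2) = 0. The eigenspace has dimension 2 - 1 = 1, so there is 1 Jordan block; the rank sequence gives block sizes [2].

Assembling the blocks gives the Jordan form J above.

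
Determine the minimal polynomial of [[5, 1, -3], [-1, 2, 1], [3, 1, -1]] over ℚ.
m_A(x) = (x - 2)^3

The characteristic polynomial factors as (x - 2)^3. The minimal polynomial is ∏(x - λ)^{k_λ} where k_λ is the size of the largest Jordan block at λ.

For λ = 2: rank(A - 2I) = 2, and the largest Jordan block has size 3 (the smallest k with rank((A - 2I)^k) = rank((A - 2I)^(k+1))).

So m_A(x) = (x - 2)^3.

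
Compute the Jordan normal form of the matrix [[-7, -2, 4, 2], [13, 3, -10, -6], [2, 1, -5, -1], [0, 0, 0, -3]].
J = [[-3, 1, 0, 0], [0, -3, 1, 0], [0, 0, -3, 0], [0, 0, 0, -3]]

The characteristic polynomial is det(xI - A) = (x + 3)^4, so the eigenvalues are -3 (algebraic multiplicity 4).

For λ = -3: rank(A + 3I) = 2, rank((A + 3I)^2) = 1, rank((A + 3I)^3) = 0. The eigenspace has dimension 4 - 2 = 2, so there are 2 Jordan blocks; the rank sequence gives block sizes [3, 1].

Assembling the blocks gives the Jordan form J above.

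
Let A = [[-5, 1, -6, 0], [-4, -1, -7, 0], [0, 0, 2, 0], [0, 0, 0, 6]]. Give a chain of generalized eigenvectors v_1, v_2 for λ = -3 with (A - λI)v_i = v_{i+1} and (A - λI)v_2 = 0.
We seek v_1 ∈ ker((A + 3I)^2) \ ker(A + 3I), then set v_{i+1} = (A + 3I) v_i.

One such chain is v_1 = [[1, 1, 0, 0]]^T, v_2 = [[-1, -2, 0, 0]]^T. Check: (A + 3I) v_2 = [[0, 0, 0, 0]]^T = 0.

v_1 = [[1, 1, 0, 0]]^T, v_2 = [[-1, -2, 0, 0]]^T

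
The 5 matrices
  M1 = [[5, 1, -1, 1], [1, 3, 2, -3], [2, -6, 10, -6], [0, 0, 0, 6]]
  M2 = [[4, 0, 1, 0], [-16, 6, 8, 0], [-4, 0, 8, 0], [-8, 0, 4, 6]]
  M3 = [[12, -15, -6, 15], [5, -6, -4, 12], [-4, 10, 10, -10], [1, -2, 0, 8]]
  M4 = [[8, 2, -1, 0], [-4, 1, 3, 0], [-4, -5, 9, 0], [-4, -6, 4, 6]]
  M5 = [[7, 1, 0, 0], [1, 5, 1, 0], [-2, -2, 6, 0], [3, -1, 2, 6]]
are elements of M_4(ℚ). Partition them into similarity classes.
2 classes: {M1, M3, M4, M5}, {M2}

Characteristic polynomials: χ_{M1} = (x - 6)^4, χ_{M2} = (x - 6)^4, χ_{M3} = (x - 6)^4, χ_{M4} = (x - 6)^4, χ_{M5} = (x - 6)^4.

{M1, M3, M4, M5}: invariant factors x - 6, (x - 6)^3.

{M2}: invariant factors x - 6, x - 6, (x - 6)^2.

Matrices are similar if and only if their invariant-factor lists agree; the partition into similarity classes is {M1, M3, M4, M5}, {M2}.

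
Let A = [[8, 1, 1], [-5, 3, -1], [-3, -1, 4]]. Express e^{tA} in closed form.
e^{tA} = [[(t^2 + 6*t + 2)*e^{5*t}/2, t*e^{5*t}, t*(t + 2)*e^{5*t}/2], [t*(-t - 5)*e^{5*t}, (1 - 2*t)*e^{5*t}, -t*(t + 1)*e^{5*t}], [t*(-t - 6)*e^{5*t}/2, -t*e^{5*t}, (-t^2/2 - t + 1)*e^{5*t}]]

A has Jordan form J = [[5, 1, 0], [0, 5, 1], [0, 0, 5]] with A = PJP^{-1}, so e^{tA} = P e^{tJ} P^{-1}.

For a Jordan block J_k(λ), e^{tJ_k(λ)} = e^{λt} · (I + tN + t^2 N^2/2! + ... + t^{k-1} N^{k-1}/(k-1)!) where N is the nilpotent superdiagonal part.

Assembling the blocks and conjugating back gives the entries of e^{tA} as shown above.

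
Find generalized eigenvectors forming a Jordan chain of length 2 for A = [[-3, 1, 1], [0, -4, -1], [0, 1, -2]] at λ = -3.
We seek v_1 ∈ ker((A + 3I)^2) \ ker(A + 3I), then set v_{i+1} = (A + 3I) v_i.

One such chain is v_1 = [[0, 1, 0]]^T, v_2 = [[1, -1, 1]]^T. Check: (A + 3I) v_2 = [[0, 0, 0]]^T = 0.

v_1 = [[0, 1, 0]]^T, v_2 = [[1, -1, 1]]^T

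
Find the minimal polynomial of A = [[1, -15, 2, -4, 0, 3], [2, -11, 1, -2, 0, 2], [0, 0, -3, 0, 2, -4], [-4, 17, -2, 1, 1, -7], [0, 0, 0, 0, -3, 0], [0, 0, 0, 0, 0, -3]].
The characteristic polynomial factors as (x + 3)^6. The minimal polynomial is ∏(x - λ)^{k_λ} where k_λ is the size of the largest Jordan block at λ.

For λ = -3: rank(A + 3I) = 3, and the largest Jordan block has size 3 (the smallest k with rank((A + 3I)^k) = rank((A + 3I)^(k+1))).

So m_A(x) = (x + 3)^3.

m_A(x) = (x + 3)^3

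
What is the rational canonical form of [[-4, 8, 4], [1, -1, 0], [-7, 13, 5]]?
The invariant factors of A (the non-unit diagonal entries of the Smith normal form of xI - A over ℚ[x]) are x^3 - x - 4, each dividing the next. The characteristic polynomial is their product, x^3 - x - 4.

The rational canonical form is the block-diagonal matrix of companion matrices C(f_i):
R = [[0, 0, 4], [1, 0, 1], [0, 1, 0]].

Note the characteristic polynomial does not split into linear factors over ℚ, so A has no Jordan form over ℚ; the rational canonical form exists over any field.

R = [[0, 0, 4], [1, 0, 1], [0, 1, 0]]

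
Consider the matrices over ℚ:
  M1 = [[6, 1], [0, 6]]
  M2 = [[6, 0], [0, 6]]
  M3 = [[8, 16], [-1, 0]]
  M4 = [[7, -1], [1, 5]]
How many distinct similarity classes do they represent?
Characteristic polynomials: χ_{M1} = (x - 6)^2, χ_{M2} = (x - 6)^2, χ_{M3} = (x - 4)^2, χ_{M4} = (x - 6)^2.

{M1, M4}: invariant factors (x - 6)^2.

{M2}: invariant factors x - 6, x - 6.

{M3}: invariant factors (x - 4)^2.

Matrices are similar if and only if their invariant-factor lists agree; the partition into similarity classes is {M1, M4}, {M2}, {M3}.

3 classes: {M1, M4}, {M2}, {M3}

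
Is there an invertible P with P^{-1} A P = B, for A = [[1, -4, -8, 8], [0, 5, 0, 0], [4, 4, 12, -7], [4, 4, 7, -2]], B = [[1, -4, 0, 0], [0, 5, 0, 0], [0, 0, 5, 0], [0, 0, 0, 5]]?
No.

Both have characteristic polynomial (x - 5)^3(x - 1), but the minimal polynomial of A is (x - 5)^2(x - 1) while the minimal polynomial of B is (x - 5)(x - 1). The minimal polynomial is a similarity invariant, so A and B are not similar.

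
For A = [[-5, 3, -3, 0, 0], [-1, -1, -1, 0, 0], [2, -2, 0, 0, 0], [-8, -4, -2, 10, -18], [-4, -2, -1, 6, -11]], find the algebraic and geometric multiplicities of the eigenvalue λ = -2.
algebraic multiplicity 4, geometric multiplicity 3

The characteristic polynomial is (x - 1)(x + 2)^4, so the factor x + 2 appears with exponent 4: the algebraic multiplicity is 4.

rank(A + 2I) = 2, so the eigenspace has dimension 5 - 2 = 3: the geometric multiplicity is 3.

Since 3 < 4, A is not diagonalizable.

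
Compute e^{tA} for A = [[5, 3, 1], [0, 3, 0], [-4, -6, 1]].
e^{tA} = [[(2*t + 1)*e^{3*t}, 3*t*e^{3*t}, t*e^{3*t}], [0, e^{3*t}, 0], [-4*t*e^{3*t}, -6*t*e^{3*t}, (1 - 2*t)*e^{3*t}]]

A has Jordan form J = [[3, 1, 0], [0, 3, 0], [0, 0, 3]] with A = PJP^{-1}, so e^{tA} = P e^{tJ} P^{-1}.

For a Jordan block J_k(λ), e^{tJ_k(λ)} = e^{λt} · (I + tN + t^2 N^2/2! + ... + t^{k-1} N^{k-1}/(k-1)!) where N is the nilpotent superdiagonal part.

Assembling the blocks and conjugating back gives the entries of e^{tA} as shown above.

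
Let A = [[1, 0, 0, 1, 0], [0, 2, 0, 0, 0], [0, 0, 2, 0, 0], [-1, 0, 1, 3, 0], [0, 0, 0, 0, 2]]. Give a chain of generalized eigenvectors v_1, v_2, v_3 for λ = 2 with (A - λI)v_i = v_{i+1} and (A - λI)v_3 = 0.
v_1 = [[0, 0, 1, 0, 0]]^T, v_2 = [[0, 0, 0, 1, 0]]^T, v_3 = [[1, 0, 0, 1, 0]]^T

We seek v_1 ∈ ker((A - 2I)^3) \ ker((A - 2I)^2), then set v_{i+1} = (A - 2I) v_i.

One such chain is v_1 = [[0, 0, 1, 0, 0]]^T, v_2 = [[0, 0, 0, 1, 0]]^T, v_3 = [[1, 0, 0, 1, 0]]^T. Check: (A - 2I) v_3 = [[0, 0, 0, 0, 0]]^T = 0.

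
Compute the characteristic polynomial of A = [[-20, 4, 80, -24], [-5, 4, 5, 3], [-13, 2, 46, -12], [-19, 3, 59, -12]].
xI - A = [[x + 20, -4, -80, 24], [5, x - 4, -5, -3], [13, -2, x - 46, 12], [19, -3, -59, x + 12]].

Expanding det(xI - A) along the first row:
det(xI - A) = + (x + 20)·det([[x - 4, -5, -3], [-2, x - 46, 12], [-3, -59, x + 12]]) - (-4)·det([[5, -5, -3], [13, x - 46, 12], [19, -59, x + 12]]) + (-80)·det([[5, x - 4, -3], [13, -2, 12], [19, -3, x + 12]]) - (24)·det([[5, x - 4, -5], [13, -2, x - 46], [19, -3, -59]]).

Evaluating gives χ_A(x) = x^4 - 18x^3 + 117x^2 - 324x + 324 = (x - 6)^2(x - 3)^2.

χ_A(x) = (x - 6)^2(x - 3)^2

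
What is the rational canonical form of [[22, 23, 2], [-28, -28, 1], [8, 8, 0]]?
The invariant factors of A (the non-unit diagonal entries of the Smith normal form of xI - A over ℚ[x]) are (x + 2)(x^2 + 4x - 4), each dividing the next. The characteristic polynomial is their product, (x + 2)(x^2 + 4x - 4).

The rational canonical form is the block-diagonal matrix of companion matrices C(f_i):
R = [[0, 0, 8], [1, 0, -4], [0, 1, -6]].

Note the characteristic polynomial does not split into linear factors over ℚ, so A has no Jordan form over ℚ; the rational canonical form exists over any field.

R = [[0, 0, 8], [1, 0, -4], [0, 1, -6]]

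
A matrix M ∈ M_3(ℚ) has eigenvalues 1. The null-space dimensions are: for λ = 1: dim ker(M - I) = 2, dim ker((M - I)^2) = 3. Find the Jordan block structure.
λ = 1: successive nullity increments [2, 1] count blocks of size ≥ k; block sizes are [2, 1].

Jordan blocks: (1, 2), (1, 1)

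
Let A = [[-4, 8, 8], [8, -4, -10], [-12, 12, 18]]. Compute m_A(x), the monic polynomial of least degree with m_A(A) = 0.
m_A(x) = x(x - 6)(x - 4)

The characteristic polynomial factors as x(x - 6)(x - 4). The minimal polynomial is ∏(x - λ)^{k_λ} where k_λ is the size of the largest Jordan block at λ.

For λ = 0: rank(A) = 2, and the largest Jordan block has size 1 (the smallest k with rank(A^k) = rank(A^(k+1))).
For λ = 4: rank(A - 4I) = 2, and the largest Jordan block has size 1 (the smallest k with rank((A - 4I)^k) = rank((A - 4I)^(k+1))).
For λ = 6: rank(A - 6I) = 2, and the largest Jordan block has size 1 (the smallest k with rank((A - 6I)^k) = rank((A - 6I)^(k+1))).

So m_A(x) = x(x - 6)(x - 4).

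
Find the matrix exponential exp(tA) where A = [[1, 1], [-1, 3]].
e^{tA} = [[(1 - t)*e^{2*t}, t*e^{2*t}], [-t*e^{2*t}, (t + 1)*e^{2*t}]]

A has Jordan form J = [[2, 1], [0, 2]] with A = PJP^{-1}, so e^{tA} = P e^{tJ} P^{-1}.

For a Jordan block J_k(λ), e^{tJ_k(λ)} = e^{λt} · (I + tN + t^2 N^2/2! + ... + t^{k-1} N^{k-1}/(k-1)!) where N is the nilpotent superdiagonal part.

Assembling the blocks and conjugating back gives the entries of e^{tA} as shown above.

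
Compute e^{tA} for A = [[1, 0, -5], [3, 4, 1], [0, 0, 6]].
e^{tA} = [[e^{t}, 0, -e^{6*t} + e^{t}], [e^{4*t} - e^{t}, e^{4*t}, -e^{6*t} + 2*e^{4*t} - e^{t}], [0, 0, e^{6*t}]]

A has Jordan form J = [[1, 0, 0], [0, 4, 0], [0, 0, 6]] with A = PJP^{-1}, so e^{tA} = P e^{tJ} P^{-1}.

For a Jordan block J_k(λ), e^{tJ_k(λ)} = e^{λt} · (I + tN + t^2 N^2/2! + ... + t^{k-1} N^{k-1}/(k-1)!) where N is the nilpotent superdiagonal part.

Assembling the blocks and conjugating back gives the entries of e^{tA} as shown above.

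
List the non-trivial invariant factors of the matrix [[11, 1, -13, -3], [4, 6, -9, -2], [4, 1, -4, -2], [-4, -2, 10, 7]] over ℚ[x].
(x - 5)^2, (x - 5)^2

The Jordan structure of A has elementary divisors (x - 5)^2, (x - 5)^2. Arranging the block sizes at each eigenvalue in decreasing order and taking row products gives the invariant factors.

Invariant factors (smallest first, each dividing the next): (x - 5)^2, (x - 5)^2.

Check: the last factor (x - 5)^2 is the minimal polynomial, and the product (x - 5)^4 is the characteristic polynomial.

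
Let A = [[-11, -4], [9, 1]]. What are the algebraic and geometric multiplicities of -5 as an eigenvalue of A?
algebraic multiplicity 2, geometric multiplicity 1

The characteristic polynomial is (x + 5)^2, so the factor x + 5 appears with exponent 2: the algebraic multiplicity is 2.

rank(A + 5I) = 1, so the eigenspace has dimension 2 - 1 = 1: the geometric multiplicity is 1.

Since 1 < 2, A is not diagonalizable.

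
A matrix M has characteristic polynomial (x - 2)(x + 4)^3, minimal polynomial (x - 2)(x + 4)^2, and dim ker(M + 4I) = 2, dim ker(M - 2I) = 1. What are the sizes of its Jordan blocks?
Jordan blocks: (-4, 2), (-4, 1), (2, 1)

λ = -4: algebraic multiplicity 3 (exponent in χ_M), largest block size 2 (exponent in m_M), 2 blocks (geometric multiplicity). These force block sizes [2, 1].
λ = 2: algebraic multiplicity 1 (exponent in χ_M), largest block size 1 (exponent in m_M), 1 block (geometric multiplicity). This forces block sizes [1].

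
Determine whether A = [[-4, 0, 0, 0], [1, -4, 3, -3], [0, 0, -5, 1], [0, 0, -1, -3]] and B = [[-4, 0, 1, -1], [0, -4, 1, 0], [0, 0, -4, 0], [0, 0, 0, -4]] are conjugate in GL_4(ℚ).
Two matrices over a field are similar if and only if they have the same invariant factors.

Both A and B have characteristic polynomial (x + 4)^4 and minimal polynomial (x + 4)^2. Computing further, both have invariant factors (x + 4)^2, (x + 4)^2. Hence A and B are similar.

Yes.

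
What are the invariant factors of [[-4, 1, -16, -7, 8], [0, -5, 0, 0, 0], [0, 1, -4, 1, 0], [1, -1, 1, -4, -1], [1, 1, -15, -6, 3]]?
(x - 4)(x + 4)^2(x + 5)^2

The Jordan structure of A has elementary divisors (x + 5)^2, (x + 4)^2, (x - 4). Arranging the block sizes at each eigenvalue in decreasing order and taking row products gives the invariant factors.

Invariant factors (smallest first, each dividing the next): (x - 4)(x + 4)^2(x + 5)^2.

Check: the last factor (x - 4)(x + 4)^2(x + 5)^2 is the minimal polynomial, and the product (x - 4)(x + 4)^2(x + 5)^2 is the characteristic polynomial.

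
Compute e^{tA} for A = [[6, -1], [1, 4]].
e^{tA} = [[(t + 1)*e^{5*t}, -t*e^{5*t}], [t*e^{5*t}, (1 - t)*e^{5*t}]]

A has Jordan form J = [[5, 1], [0, 5]] with A = PJP^{-1}, so e^{tA} = P e^{tJ} P^{-1}.

For a Jordan block J_k(λ), e^{tJ_k(λ)} = e^{λt} · (I + tN + t^2 N^2/2! + ... + t^{k-1} N^{k-1}/(k-1)!) where N is the nilpotent superdiagonal part.

Assembling the blocks and conjugating back gives the entries of e^{tA} as shown above.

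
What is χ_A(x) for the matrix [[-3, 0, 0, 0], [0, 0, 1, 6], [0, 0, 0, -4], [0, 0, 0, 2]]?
xI - A = [[x + 3, 0, 0, 0], [0, x, -1, -6], [0, 0, x, 4], [0, 0, 0, x - 2]].

Expanding det(xI - A) along the first row:
det(xI - A) = + (x + 3)·det([[x, -1, -6], [0, x, 4], [0, 0, x - 2]]) - (0)·det([[0, -1, -6], [0, x, 4], [0, 0, x - 2]]) + (0)·det([[0, x, -6], [0, 0, 4], [0, 0, x - 2]]) - (0)·det([[0, x, -1], [0, 0, x], [0, 0, 0]]).

Evaluating gives χ_A(x) = x^4 + x^3 - 6x^2 = x^2(x - 2)(x + 3).

χ_A(x) = x^2(x - 2)(x + 3)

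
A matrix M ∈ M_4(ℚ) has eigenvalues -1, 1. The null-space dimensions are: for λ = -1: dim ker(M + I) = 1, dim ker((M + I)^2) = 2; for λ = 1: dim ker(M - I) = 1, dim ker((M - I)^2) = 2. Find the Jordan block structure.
λ = -1: successive nullity increments [1, 1] count blocks of size ≥ k; block sizes are [2].
λ = 1: successive nullity increments [1, 1] count blocks of size ≥ k; block sizes are [2].

Jordan blocks: (-1, 2), (1, 2)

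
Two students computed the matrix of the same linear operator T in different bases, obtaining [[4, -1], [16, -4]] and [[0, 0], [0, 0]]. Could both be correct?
No.

Both have characteristic polynomial x^2, but the minimal polynomial of A is x^2 while the minimal polynomial of B is x. The minimal polynomial is a similarity invariant, so A and B are not similar.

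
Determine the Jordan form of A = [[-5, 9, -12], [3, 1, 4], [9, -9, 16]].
The characteristic polynomial is det(xI - A) = (x - 4)^3, so the eigenvalues are 4 (algebraic multiplicity 3).

For λ = 4: rank(A - 4I) = 1, rank((A - 4I)^2) = 0. The eigenspace has dimension 3 - 1 = 2, so there are 2 Jordan blocks; the rank sequence gives block sizes [2, 1].

Assembling the blocks gives the Jordan form J above.

J = [[4, 1, 0], [0, 4, 0], [0, 0, 4]]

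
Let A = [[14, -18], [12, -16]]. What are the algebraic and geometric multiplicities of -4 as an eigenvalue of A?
algebraic multiplicity 1, geometric multiplicity 1

The characteristic polynomial is (x - 2)(x + 4), so the factor x + 4 appears with exponent 1: the algebraic multiplicity is 1.

rank(A + 4I) = 1, so the eigenspace has dimension 2 - 1 = 1: the geometric multiplicity is 1.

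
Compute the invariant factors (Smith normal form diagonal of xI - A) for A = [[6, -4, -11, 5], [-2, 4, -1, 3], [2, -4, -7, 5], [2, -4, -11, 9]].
The Jordan structure of A has elementary divisors x, (x - 4)^2, (x - 4). Arranging the block sizes at each eigenvalue in decreasing order and taking row products gives the invariant factors.

Invariant factors (smallest first, each dividing the next): x - 4, x(x - 4)^2.

Check: the last factor x(x - 4)^2 is the minimal polynomial, and the product x(x - 4)^3 is the characteristic polynomial.

x - 4, x(x - 4)^2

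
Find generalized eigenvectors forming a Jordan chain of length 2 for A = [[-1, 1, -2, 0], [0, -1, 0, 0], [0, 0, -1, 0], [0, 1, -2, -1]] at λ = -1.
We seek v_1 ∈ ker((A + I)^2) \ ker(A + I), then set v_{i+1} = (A + I) v_i.

One such chain is v_1 = [[0, 1, 0, 0]]^T, v_2 = [[1, 0, 0, 1]]^T. Check: (A + I) v_2 = [[0, 0, 0, 0]]^T = 0.

v_1 = [[0, 1, 0, 0]]^T, v_2 = [[1, 0, 0, 1]]^T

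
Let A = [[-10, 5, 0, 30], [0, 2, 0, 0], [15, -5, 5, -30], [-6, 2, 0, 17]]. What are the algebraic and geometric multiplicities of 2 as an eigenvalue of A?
The characteristic polynomial is (x - 5)^2(x - 2)^2, so the factor x - 2 appears with exponent 2: the algebraic multiplicity is 2.

rank(A - 2I) = 3, so the eigenspace has dimension 4 - 3 = 1: the geometric multiplicity is 1.

Since 1 < 2, A is not diagonalizable.

algebraic multiplicity 2, geometric multiplicity 1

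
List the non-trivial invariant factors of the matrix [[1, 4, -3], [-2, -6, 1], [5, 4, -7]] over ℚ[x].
(x + 4)^3

The Jordan structure of A has elementary divisors (x + 4)^3. Arranging the block sizes at each eigenvalue in decreasing order and taking row products gives the invariant factors.

Invariant factors (smallest first, each dividing the next): (x + 4)^3.

Check: the last factor (x + 4)^3 is the minimal polynomial, and the product (x + 4)^3 is the characteristic polynomial.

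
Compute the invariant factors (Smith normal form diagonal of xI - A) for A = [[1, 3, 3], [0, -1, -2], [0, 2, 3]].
x - 1, (x - 1)^2

The Jordan structure of A has elementary divisors (x - 1)^2, (x - 1). Arranging the block sizes at each eigenvalue in decreasing order and taking row products gives the invariant factors.

Invariant factors (smallest first, each dividing the next): x - 1, (x - 1)^2.

Check: the last factor (x - 1)^2 is the minimal polynomial, and the product (x - 1)^3 is the characteristic polynomial.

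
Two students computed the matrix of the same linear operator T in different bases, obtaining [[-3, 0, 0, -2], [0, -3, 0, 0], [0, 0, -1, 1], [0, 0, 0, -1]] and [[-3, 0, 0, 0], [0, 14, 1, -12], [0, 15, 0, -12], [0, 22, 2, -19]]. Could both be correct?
Yes.

Two matrices over a field are similar if and only if they have the same invariant factors.

Both A and B have characteristic polynomial (x + 1)^2(x + 3)^2 and minimal polynomial (x + 1)^2(x + 3). Computing further, both have invariant factors x + 3, (x + 1)^2(x + 3). Hence A and B are similar.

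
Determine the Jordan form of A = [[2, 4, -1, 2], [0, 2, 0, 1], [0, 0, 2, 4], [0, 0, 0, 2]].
J = [[2, 1, 0, 0], [0, 2, 0, 0], [0, 0, 2, 1], [0, 0, 0, 2]]

The characteristic polynomial is det(xI - A) = (x - 2)^4, so the eigenvalues are 2 (algebraic multiplicity 4).

For λ = 2: rank(A - 2I) = 2, rank((A - 2I)^2) = 0. The eigenspace has dimension 4 - 2 = 2, so there are 2 Jordan blocks; the rank sequence gives block sizes [2, 2].

Assembling the blocks gives the Jordan form J above.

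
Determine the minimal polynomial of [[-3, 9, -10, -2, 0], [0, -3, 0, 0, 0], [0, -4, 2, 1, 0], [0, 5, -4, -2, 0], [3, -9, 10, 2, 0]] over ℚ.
The characteristic polynomial factors as x^3(x + 3)^2. The minimal polynomial is ∏(x - λ)^{k_λ} where k_λ is the size of the largest Jordan block at λ.

For λ = -3: rank(A + 3I) = 4, and the largest Jordan block has size 2 (the smallest k with rank((A + 3I)^k) = rank((A + 3I)^(k+1))).
For λ = 0: rank(A) = 3, and the largest Jordan block has size 2 (the smallest k with rank(A^k) = rank(A^(k+1))).

So m_A(x) = x^2(x + 3)^2.

m_A(x) = x^2(x + 3)^2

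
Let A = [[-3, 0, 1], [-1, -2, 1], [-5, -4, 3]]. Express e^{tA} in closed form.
e^{tA} = [[-t + e^{-2*t}, -2*t + 1 - e^{-2*t}, t], [-t, 1 - 2*t, t], [-3*t - 1 + e^{-2*t}, -6*t + 1 - e^{-2*t}, 3*t + 1]]

A has Jordan form J = [[-2, 0, 0], [0, 0, 1], [0, 0, 0]] with A = PJP^{-1}, so e^{tA} = P e^{tJ} P^{-1}.

For a Jordan block J_k(λ), e^{tJ_k(λ)} = e^{λt} · (I + tN + t^2 N^2/2! + ... + t^{k-1} N^{k-1}/(k-1)!) where N is the nilpotent superdiagonal part.

Assembling the blocks and conjugating back gives the entries of e^{tA} as shown above.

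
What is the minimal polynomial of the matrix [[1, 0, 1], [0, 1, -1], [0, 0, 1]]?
m_A(x) = (x - 1)^2

The characteristic polynomial factors as (x - 1)^3. The minimal polynomial is ∏(x - λ)^{k_λ} where k_λ is the size of the largest Jordan block at λ.

For λ = 1: rank(A - I) = 1, and the largest Jordan block has size 2 (the smallest k with rank((A - I)^k) = rank((A - I)^(k+1))).

So m_A(x) = (x - 1)^2.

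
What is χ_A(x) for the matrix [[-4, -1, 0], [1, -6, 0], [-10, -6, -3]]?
χ_A(x) = (x + 3)(x + 5)^2

xI - A = [[x + 4, 1, 0], [-1, x + 6, 0], [10, 6, x + 3]].

Expanding det(xI - A) along the first row:
det(xI - A) = + (x + 4)·det([[x + 6, 0], [6, x + 3]]) - (1)·det([[-1, 0], [10, x + 3]]) + (0)·det([[-1, x + 6], [10, 6]]).

Evaluating gives χ_A(x) = x^3 + 13x^2 + 55x + 75 = (x + 3)(x + 5)^2.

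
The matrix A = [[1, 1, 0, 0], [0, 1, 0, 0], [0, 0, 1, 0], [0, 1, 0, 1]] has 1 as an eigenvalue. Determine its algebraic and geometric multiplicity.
The characteristic polynomial is (x - 1)^4, so the factor x - 1 appears with exponent 4: the algebraic multiplicity is 4.

rank(A - I) = 1, so the eigenspace has dimension 4 - 1 = 3: the geometric multiplicity is 3.

Since 3 < 4, A is not diagonalizable.

algebraic multiplicity 4, geometric multiplicity 3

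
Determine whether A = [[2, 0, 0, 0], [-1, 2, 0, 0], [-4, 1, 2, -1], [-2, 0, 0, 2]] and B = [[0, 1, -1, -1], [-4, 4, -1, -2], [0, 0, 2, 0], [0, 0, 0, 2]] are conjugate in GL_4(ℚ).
Yes.

Two matrices over a field are similar if and only if they have the same invariant factors.

Both A and B have characteristic polynomial (x - 2)^4 and minimal polynomial (x - 2)^3. Computing further, both have invariant factors x - 2, (x - 2)^3. Hence A and B are similar.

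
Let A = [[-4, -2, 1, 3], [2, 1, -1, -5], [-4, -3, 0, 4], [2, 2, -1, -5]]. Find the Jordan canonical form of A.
J = [[-2, 1, 0, 0], [0, -2, 1, 0], [0, 0, -2, 0], [0, 0, 0, -2]]

The characteristic polynomial is det(xI - A) = (x + 2)^4, so the eigenvalues are -2 (algebraic multiplicity 4).

For λ = -2: rank(A + 2I) = 2, rank((A + 2I)^2) = 1, rank((A + 2I)^3) = 0. The eigenspace has dimension 4 - 2 = 2, so there are 2 Jordan blocks; the rank sequence gives block sizes [3, 1].

Assembling the blocks gives the Jordan form J above.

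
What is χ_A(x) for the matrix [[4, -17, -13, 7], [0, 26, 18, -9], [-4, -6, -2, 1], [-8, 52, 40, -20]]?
xI - A = [[x - 4, 17, 13, -7], [0, x - 26, -18, 9], [4, 6, x + 2, -1], [8, -52, -40, x + 20]].

Expanding det(xI - A) along the first row:
det(xI - A) = + (x - 4)·det([[x - 26, -18, 9], [6, x + 2, -1], [-52, -40, x + 20]]) - (17)·det([[0, -18, 9], [4, x + 2, -1], [8, -40, x + 20]]) + (13)·det([[0, x - 26, 9], [4, 6, -1], [8, -52, x + 20]]) - (-7)·det([[0, x - 26, -18], [4, 6, x + 2], [8, -52, -40]]).

Evaluating gives χ_A(x) = x^4 - 8x^3 + 24x^2 - 32x + 16 = (x - 2)^4.

χ_A(x) = (x - 2)^4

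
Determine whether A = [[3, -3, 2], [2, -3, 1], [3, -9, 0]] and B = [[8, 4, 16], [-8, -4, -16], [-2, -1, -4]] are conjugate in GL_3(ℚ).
No.

Both have characteristic polynomial x^3, but the minimal polynomial of A is x^3 while the minimal polynomial of B is x^2. The minimal polynomial is a similarity invariant, so A and B are not similar.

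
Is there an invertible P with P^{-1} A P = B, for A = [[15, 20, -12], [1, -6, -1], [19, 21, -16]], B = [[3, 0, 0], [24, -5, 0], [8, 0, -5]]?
Both have characteristic polynomial (x - 3)(x + 5)^2, but the minimal polynomial of A is (x - 3)(x + 5)^2 while the minimal polynomial of B is (x - 3)(x + 5). The minimal polynomial is a similarity invariant, so A and B are not similar.

No.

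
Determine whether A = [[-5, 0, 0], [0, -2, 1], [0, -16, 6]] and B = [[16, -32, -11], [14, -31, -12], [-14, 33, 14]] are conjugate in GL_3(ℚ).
Yes.

Two matrices over a field are similar if and only if they have the same invariant factors.

Both A and B have characteristic polynomial (x - 2)^2(x + 5) and minimal polynomial (x - 2)^2(x + 5). Computing further, both have invariant factors (x - 2)^2(x + 5). Hence A and B are similar.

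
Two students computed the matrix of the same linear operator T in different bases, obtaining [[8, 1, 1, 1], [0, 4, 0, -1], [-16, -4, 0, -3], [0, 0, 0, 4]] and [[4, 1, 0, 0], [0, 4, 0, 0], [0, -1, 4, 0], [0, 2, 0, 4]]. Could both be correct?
Both have characteristic polynomial (x - 4)^4 and minimal polynomial (x - 4)^2. But rank(A - 4I) = 2 for A while rank(B - 4I) = 1 for B, so the number of Jordan blocks at λ = 4 differs. A and B are not similar.

No.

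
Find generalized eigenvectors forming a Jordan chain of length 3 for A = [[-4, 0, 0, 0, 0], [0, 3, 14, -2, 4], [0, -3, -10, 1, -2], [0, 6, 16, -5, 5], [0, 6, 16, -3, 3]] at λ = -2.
We seek v_1 ∈ ker((A + 2I)^3) \ ker((A + 2I)^2), then set v_{i+1} = (A + 2I) v_i.

One such chain is v_1 = [[0, 0, 0, 0, 1]]^T, v_2 = [[0, 4, -2, 5, 5]]^T, v_3 = [[0, 2, -1, 2, 2]]^T. Check: (A + 2I) v_3 = [[0, 0, 0, 0, 0]]^T = 0.

v_1 = [[0, 0, 0, 0, 1]]^T, v_2 = [[0, 4, -2, 5, 5]]^T, v_3 = [[0, 2, -1, 2, 2]]^T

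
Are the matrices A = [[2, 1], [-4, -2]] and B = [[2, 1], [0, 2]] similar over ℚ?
trace(A) = 0 but trace(B) = 4. The trace is a similarity invariant, so A and B are not similar.

No.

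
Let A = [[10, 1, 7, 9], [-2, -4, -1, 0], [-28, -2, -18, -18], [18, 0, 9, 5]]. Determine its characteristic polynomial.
xI - A = [[x - 10, -1, -7, -9], [2, x + 4, 1, 0], [28, 2, x + 18, 18], [-18, 0, -9, x - 5]].

Expanding det(xI - A) along the first row:
det(xI - A) = + (x - 10)·det([[x + 4, 1, 0], [2, x + 18, 18], [0, -9, x - 5]]) - (-1)·det([[2, 1, 0], [28, x + 18, 18], [-18, -9, x - 5]]) + (-7)·det([[2, x + 4, 0], [28, 2, 18], [-18, 0, x - 5]]) - (-9)·det([[2, x + 4, 1], [28, 2, x + 18], [-18, 0, -9]]).

Evaluating gives χ_A(x) = x^4 + 7x^3 - 12x^2 - 176x - 320 = (x - 5)(x + 4)^3.

χ_A(x) = (x - 5)(x + 4)^3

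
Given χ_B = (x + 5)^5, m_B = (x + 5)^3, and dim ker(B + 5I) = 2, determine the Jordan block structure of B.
Jordan blocks: (-5, 3), (-5, 2)

λ = -5: algebraic multiplicity 5 (exponent in χ_B), largest block size 3 (exponent in m_B), 2 blocks (geometric multiplicity). These force block sizes [3, 2].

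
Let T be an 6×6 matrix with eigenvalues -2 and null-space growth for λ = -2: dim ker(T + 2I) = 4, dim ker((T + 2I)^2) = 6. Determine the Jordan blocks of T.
Jordan blocks: (-2, 2), (-2, 2), (-2, 1), (-2, 1)

λ = -2: successive nullity increments [4, 2] count blocks of size ≥ k; block sizes are [2, 2, 1, 1].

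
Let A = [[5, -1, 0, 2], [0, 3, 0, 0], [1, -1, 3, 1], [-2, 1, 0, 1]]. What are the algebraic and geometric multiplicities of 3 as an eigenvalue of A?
The characteristic polynomial is (x - 3)^4, so the factor x - 3 appears with exponent 4: the algebraic multiplicity is 4.

rank(A - 3I) = 2, so the eigenspace has dimension 4 - 2 = 2: the geometric multiplicity is 2.

Since 2 < 4, A is not diagonalizable.

algebraic multiplicity 4, geometric multiplicity 2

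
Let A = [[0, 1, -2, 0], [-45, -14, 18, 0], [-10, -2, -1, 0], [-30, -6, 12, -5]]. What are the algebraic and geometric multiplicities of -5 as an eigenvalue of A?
algebraic multiplicity 4, geometric multiplicity 3

The characteristic polynomial is (x + 5)^4, so the factor x + 5 appears with exponent 4: the algebraic multiplicity is 4.

rank(A + 5I) = 1, so the eigenspace has dimension 4 - 1 = 3: the geometric multiplicity is 3.

Since 3 < 4, A is not diagonalizable.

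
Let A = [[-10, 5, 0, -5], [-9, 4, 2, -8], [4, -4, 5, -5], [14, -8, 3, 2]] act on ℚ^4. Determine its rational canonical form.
R = [[0, 0, 0, -5], [1, 0, 0, 7], [0, 1, 0, -2], [0, 0, 1, 1]]

The invariant factors of A (the non-unit diagonal entries of the Smith normal form of xI - A over ℚ[x]) are (x - 1)(x^3 + 2x - 5), each dividing the next. The characteristic polynomial is their product, (x - 1)(x^3 + 2x - 5).

The rational canonical form is the block-diagonal matrix of companion matrices C(f_i):
R = [[0, 0, 0, -5], [1, 0, 0, 7], [0, 1, 0, -2], [0, 0, 1, 1]].

Note the characteristic polynomial does not split into linear factors over ℚ, so A has no Jordan form over ℚ; the rational canonical form exists over any field.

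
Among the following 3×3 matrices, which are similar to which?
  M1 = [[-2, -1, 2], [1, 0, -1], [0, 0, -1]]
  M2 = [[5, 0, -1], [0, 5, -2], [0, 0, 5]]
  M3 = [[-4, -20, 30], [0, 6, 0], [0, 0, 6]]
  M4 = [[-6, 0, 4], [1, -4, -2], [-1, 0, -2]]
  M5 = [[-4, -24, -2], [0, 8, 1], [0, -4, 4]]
5 classes: {M1}, {M2}, {M3}, {M4}, {M5}

Characteristic polynomials: χ_{M1} = (x + 1)^3, χ_{M2} = (x - 5)^3, χ_{M3} = (x - 6)^2(x + 4), χ_{M4} = (x + 4)^3, χ_{M5} = (x - 6)^2(x + 4).

{M1}: invariant factors (x + 1)^3.

{M2}: invariant factors x - 5, (x - 5)^2.

{M3}: invariant factors x - 6, (x - 6)(x + 4).

{M4}: invariant factors x + 4, (x + 4)^2.

{M5}: invariant factors (x - 6)^2(x + 4).

Matrices are similar if and only if their invariant-factor lists agree; the partition into similarity classes is {M1}, {M2}, {M3}, {M4}, {M5}.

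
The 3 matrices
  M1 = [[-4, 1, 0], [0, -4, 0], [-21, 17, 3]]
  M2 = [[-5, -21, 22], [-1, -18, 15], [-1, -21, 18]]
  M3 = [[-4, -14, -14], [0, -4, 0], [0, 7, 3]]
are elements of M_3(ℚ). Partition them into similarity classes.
Characteristic polynomials: χ_{M1} = (x - 3)(x + 4)^2, χ_{M2} = (x - 3)(x + 4)^2, χ_{M3} = (x - 3)(x + 4)^2.

{M1, M2}: invariant factors (x - 3)(x + 4)^2.

{M3}: invariant factors x + 4, (x - 3)(x + 4).

Matrices are similar if and only if their invariant-factor lists agree; the partition into similarity classes is {M1, M2}, {M3}.

2 classes: {M1, M2}, {M3}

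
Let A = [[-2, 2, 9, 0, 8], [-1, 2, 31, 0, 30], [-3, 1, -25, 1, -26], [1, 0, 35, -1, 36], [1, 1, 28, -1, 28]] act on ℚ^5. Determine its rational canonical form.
The invariant factors of A (the non-unit diagonal entries of the Smith normal form of xI - A over ℚ[x]) are (x - 6)(x + 1)^4, each dividing the next. The characteristic polynomial is their product, (x - 6)(x + 1)^4.

The rational canonical form is the block-diagonal matrix of companion matrices C(f_i):
R = [[0, 0, 0, 0, 6], [1, 0, 0, 0, 23], [0, 1, 0, 0, 32], [0, 0, 1, 0, 18], [0, 0, 0, 1, 2]].

R = [[0, 0, 0, 0, 6], [1, 0, 0, 0, 23], [0, 1, 0, 0, 32], [0, 0, 1, 0, 18], [0, 0, 0, 1, 2]]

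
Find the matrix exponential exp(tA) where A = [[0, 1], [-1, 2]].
e^{tA} = [[(1 - t)*e^{t}, t*e^{t}], [-t*e^{t}, (t + 1)*e^{t}]]

A has Jordan form J = [[1, 1], [0, 1]] with A = PJP^{-1}, so e^{tA} = P e^{tJ} P^{-1}.

For a Jordan block J_k(λ), e^{tJ_k(λ)} = e^{λt} · (I + tN + t^2 N^2/2! + ... + t^{k-1} N^{k-1}/(k-1)!) where N is the nilpotent superdiagonal part.

Assembling the blocks and conjugating back gives the entries of e^{tA} as shown above.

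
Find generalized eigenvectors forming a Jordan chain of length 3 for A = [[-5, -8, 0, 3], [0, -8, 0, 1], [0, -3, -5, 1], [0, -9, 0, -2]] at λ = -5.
v_1 = [[4, 0, 0, 1]]^T, v_2 = [[3, 1, 1, 3]]^T, v_3 = [[1, 0, 0, 0]]^T

We seek v_1 ∈ ker((A + 5I)^3) \ ker((A + 5I)^2), then set v_{i+1} = (A + 5I) v_i.

One such chain is v_1 = [[4, 0, 0, 1]]^T, v_2 = [[3, 1, 1, 3]]^T, v_3 = [[1, 0, 0, 0]]^T. Check: (A + 5I) v_3 = [[0, 0, 0, 0]]^T = 0.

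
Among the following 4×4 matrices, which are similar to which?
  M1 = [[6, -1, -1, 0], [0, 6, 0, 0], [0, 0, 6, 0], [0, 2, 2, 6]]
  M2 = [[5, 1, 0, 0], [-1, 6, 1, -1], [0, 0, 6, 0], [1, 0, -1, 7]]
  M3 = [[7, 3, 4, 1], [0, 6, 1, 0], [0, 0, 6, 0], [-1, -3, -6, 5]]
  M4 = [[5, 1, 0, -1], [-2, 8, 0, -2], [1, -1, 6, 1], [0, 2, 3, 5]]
2 classes: {M1}, {M2, M3, M4}

Characteristic polynomials: χ_{M1} = (x - 6)^4, χ_{M2} = (x - 6)^4, χ_{M3} = (x - 6)^4, χ_{M4} = (x - 6)^4.

{M1}: invariant factors x - 6, x - 6, (x - 6)^2.

{M2, M3, M4}: invariant factors x - 6, (x - 6)^3.

Matrices are similar if and only if their invariant-factor lists agree; the partition into similarity classes is {M1}, {M2, M3, M4}.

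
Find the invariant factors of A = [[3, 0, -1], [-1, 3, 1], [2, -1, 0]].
The Jordan structure of A has elementary divisors (x - 2)^3. Arranging the block sizes at each eigenvalue in decreasing order and taking row products gives the invariant factors.

Invariant factors (smallest first, each dividing the next): (x - 2)^3.

Check: the last factor (x - 2)^3 is the minimal polynomial, and the product (x - 2)^3 is the characteristic polynomial.

(x - 2)^3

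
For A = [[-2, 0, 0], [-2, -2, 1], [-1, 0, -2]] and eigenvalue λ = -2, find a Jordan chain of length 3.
v_1 = [[-1, 2, 1]]^T, v_2 = [[0, 3, 1]]^T, v_3 = [[0, 1, 0]]^T

We seek v_1 ∈ ker((A + 2I)^3) \ ker((A + 2I)^2), then set v_{i+1} = (A + 2I) v_i.

One such chain is v_1 = [[-1, 2, 1]]^T, v_2 = [[0, 3, 1]]^T, v_3 = [[0, 1, 0]]^T. Check: (A + 2I) v_3 = [[0, 0, 0]]^T = 0.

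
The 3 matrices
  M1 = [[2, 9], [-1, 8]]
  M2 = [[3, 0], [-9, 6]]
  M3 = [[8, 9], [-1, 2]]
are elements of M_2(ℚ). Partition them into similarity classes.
2 classes: {M1, M3}, {M2}

Characteristic polynomials: χ_{M1} = (x - 5)^2, χ_{M2} = (x - 6)(x - 3), χ_{M3} = (x - 5)^2.

{M1, M3}: invariant factors (x - 5)^2.

{M2}: invariant factors (x - 6)(x - 3).

Matrices are similar if and only if their invariant-factor lists agree; the partition into similarity classes is {M1, M3}, {M2}.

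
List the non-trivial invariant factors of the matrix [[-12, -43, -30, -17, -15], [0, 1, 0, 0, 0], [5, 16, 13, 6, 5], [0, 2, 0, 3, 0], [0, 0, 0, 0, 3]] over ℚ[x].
The Jordan structure of A has elementary divisors (x + 2), (x - 1), (x - 3)^2, (x - 3). Arranging the block sizes at each eigenvalue in decreasing order and taking row products gives the invariant factors.

Invariant factors (smallest first, each dividing the next): x - 3, (x - 3)^2(x - 1)(x + 2).

Check: the last factor (x - 3)^2(x - 1)(x + 2) is the minimal polynomial, and the product (x - 3)^3(x - 1)(x + 2) is the characteristic polynomial.

x - 3, (x - 3)^2(x - 1)(x + 2)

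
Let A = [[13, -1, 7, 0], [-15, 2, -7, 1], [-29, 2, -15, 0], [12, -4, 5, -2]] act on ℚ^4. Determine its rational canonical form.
The invariant factors of A (the non-unit diagonal entries of the Smith normal form of xI - A over ℚ[x]) are (x^2 + x + 3)^2, each dividing the next. The characteristic polynomial is their product, (x^2 + x + 3)^2.

The rational canonical form is the block-diagonal matrix of companion matrices C(f_i):
R = [[0, 0, 0, -9], [1, 0, 0, -6], [0, 1, 0, -7], [0, 0, 1, -2]].

Note the characteristic polynomial does not split into linear factors over ℚ, so A has no Jordan form over ℚ; the rational canonical form exists over any field.

R = [[0, 0, 0, -9], [1, 0, 0, -6], [0, 1, 0, -7], [0, 0, 1, -2]]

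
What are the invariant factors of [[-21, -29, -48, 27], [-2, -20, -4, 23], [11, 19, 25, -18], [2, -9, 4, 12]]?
(x - 3)^2(x + 5)^2

The Jordan structure of A has elementary divisors (x + 5)^2, (x - 3)^2. Arranging the block sizes at each eigenvalue in decreasing order and taking row products gives the invariant factors.

Invariant factors (smallest first, each dividing the next): (x - 3)^2(x + 5)^2.

Check: the last factor (x - 3)^2(x + 5)^2 is the minimal polynomial, and the product (x - 3)^2(x + 5)^2 is the characteristic polynomial.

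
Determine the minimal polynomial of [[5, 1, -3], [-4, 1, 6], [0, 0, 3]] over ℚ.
The characteristic polynomial factors as (x - 3)^3. The minimal polynomial is ∏(x - λ)^{k_λ} where k_λ is the size of the largest Jordan block at λ.

For λ = 3: rank(A - 3I) = 1, and the largest Jordan block has size 2 (the smallest k with rank((A - 3I)^k) = rank((A - 3I)^(k+1))).

So m_A(x) = (x - 3)^2.

m_A(x) = (x - 3)^2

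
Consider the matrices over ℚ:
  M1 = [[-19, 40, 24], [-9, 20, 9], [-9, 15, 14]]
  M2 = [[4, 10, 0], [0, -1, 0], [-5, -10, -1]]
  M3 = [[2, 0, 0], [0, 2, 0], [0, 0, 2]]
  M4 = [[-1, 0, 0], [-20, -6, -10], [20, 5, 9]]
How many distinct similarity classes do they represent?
Characteristic polynomials: χ_{M1} = (x - 5)^3, χ_{M2} = (x - 4)(x + 1)^2, χ_{M3} = (x - 2)^3, χ_{M4} = (x - 4)(x + 1)^2.

{M1}: invariant factors x - 5, (x - 5)^2.

{M2, M4}: invariant factors x + 1, (x - 4)(x + 1).

{M3}: invariant factors x - 2, x - 2, x - 2.

Matrices are similar if and only if their invariant-factor lists agree; the partition into similarity classes is {M1}, {M2, M4}, {M3}.

3 classes: {M1}, {M2, M4}, {M3}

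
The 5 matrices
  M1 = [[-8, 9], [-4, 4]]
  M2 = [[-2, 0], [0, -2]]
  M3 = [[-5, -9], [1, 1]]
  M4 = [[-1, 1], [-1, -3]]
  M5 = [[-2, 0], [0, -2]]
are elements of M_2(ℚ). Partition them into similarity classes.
2 classes: {M1, M3, M4}, {M2, M5}

Characteristic polynomials: χ_{M1} = (x + 2)^2, χ_{M2} = (x + 2)^2, χ_{M3} = (x + 2)^2, χ_{M4} = (x + 2)^2, χ_{M5} = (x + 2)^2.

{M1, M3, M4}: invariant factors (x + 2)^2.

{M2, M5}: invariant factors x + 2, x + 2.

Matrices are similar if and only if their invariant-factor lists agree; the partition into similarity classes is {M1, M3, M4}, {M2, M5}.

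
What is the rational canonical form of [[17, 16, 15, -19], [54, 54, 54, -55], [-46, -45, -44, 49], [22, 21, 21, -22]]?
The invariant factors of A (the non-unit diagonal entries of the Smith normal form of xI - A over ℚ[x]) are (x - 5)(x^3 + 5), each dividing the next. The characteristic polynomial is their product, (x - 5)(x^3 + 5).

The rational canonical form is the block-diagonal matrix of companion matrices C(f_i):
R = [[0, 0, 0, 25], [1, 0, 0, -5], [0, 1, 0, 0], [0, 0, 1, 5]].

Note the characteristic polynomial does not split into linear factors over ℚ, so A has no Jordan form over ℚ; the rational canonical form exists over any field.

R = [[0, 0, 0, 25], [1, 0, 0, -5], [0, 1, 0, 0], [0, 0, 1, 5]]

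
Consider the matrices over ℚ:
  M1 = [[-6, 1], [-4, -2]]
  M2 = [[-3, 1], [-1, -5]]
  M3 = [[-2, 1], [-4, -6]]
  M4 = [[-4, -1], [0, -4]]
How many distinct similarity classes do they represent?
1 class: {M1, M2, M3, M4}

Characteristic polynomials: χ_{M1} = (x + 4)^2, χ_{M2} = (x + 4)^2, χ_{M3} = (x + 4)^2, χ_{M4} = (x + 4)^2.

{M1, M2, M3, M4}: invariant factors (x + 4)^2.

Matrices are similar if and only if their invariant-factor lists agree; the partition into similarity classes is {M1, M2, M3, M4}.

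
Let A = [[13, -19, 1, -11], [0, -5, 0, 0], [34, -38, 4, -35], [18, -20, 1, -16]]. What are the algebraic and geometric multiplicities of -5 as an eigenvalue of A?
algebraic multiplicity 2, geometric multiplicity 1

The characteristic polynomial is (x - 3)^2(x + 5)^2, so the factor x + 5 appears with exponent 2: the algebraic multiplicity is 2.

rank(A + 5I) = 3, so the eigenspace has dimension 4 - 3 = 1: the geometric multiplicity is 1.

Since 1 < 2, A is not diagonalizable.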